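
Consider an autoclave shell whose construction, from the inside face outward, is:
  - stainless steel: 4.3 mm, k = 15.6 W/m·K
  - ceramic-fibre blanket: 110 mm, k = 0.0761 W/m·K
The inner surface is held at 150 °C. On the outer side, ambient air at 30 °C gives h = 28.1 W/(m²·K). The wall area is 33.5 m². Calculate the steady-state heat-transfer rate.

Q ≈ 2710 W

Series thermal resistances:
R_stainless steel = L/(kA) = 0.0043/(15.6×33.5) = 8.228×10^-6 K/W
R_ceramic-fibre blanket = L/(kA) = 0.11/(0.0761×33.5) = 0.04315 K/W
R_outer film = 1/(h_o·A) = 1/(28.1×33.5) = 0.001062 K/W
R_total = 0.04422 K/W
Q = ΔT / R_total = 120 / 0.04422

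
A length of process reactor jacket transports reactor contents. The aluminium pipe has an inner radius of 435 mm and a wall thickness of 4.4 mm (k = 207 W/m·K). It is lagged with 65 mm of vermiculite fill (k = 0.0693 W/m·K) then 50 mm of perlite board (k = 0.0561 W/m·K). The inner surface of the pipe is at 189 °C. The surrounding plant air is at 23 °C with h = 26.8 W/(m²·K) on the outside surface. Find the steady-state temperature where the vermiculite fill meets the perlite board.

Cylindrical conduction, so R = ln(r₂/r₁)/(2πkL) per layer, in series:
R_aluminium pipe wall = ln(439.4/435)/(2π×207×1) = 7.738×10^-6 K/W
R_vermiculite fill = ln(504.4/439.4)/(2π×0.0693×1) = 0.3168 K/W
R_perlite board = ln(554.4/504.4)/(2π×0.0561×1) = 0.2681 K/W
R_outer film = 1/(h_o·2πr_oL) = 1/(26.8×2π×0.5544×1) = 0.01071 K/W
R_total = 0.5957 K/W
Q = ΔT/R_total = 166/0.5957
Q = 279 W/m
T_interface = T_inner − Q·ΣR(inner→interface) = 189 − 279×0.3168

T ≈ 101 °C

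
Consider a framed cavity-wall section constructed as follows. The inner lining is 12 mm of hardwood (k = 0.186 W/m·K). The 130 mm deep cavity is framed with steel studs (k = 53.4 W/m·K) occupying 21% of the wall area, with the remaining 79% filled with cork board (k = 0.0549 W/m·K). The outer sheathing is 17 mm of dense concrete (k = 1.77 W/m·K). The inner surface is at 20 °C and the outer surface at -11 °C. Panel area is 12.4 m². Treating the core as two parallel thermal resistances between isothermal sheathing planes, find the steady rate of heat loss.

Sheathing layers in series; stud and cavity paths in parallel between them.
R_inner = 0.012/(0.186×12.4) = 0.005203 K/W
R_stud  = 0.13/(53.4×0.21×12.4) = 9.349×10^-4 K/W
R_cav   = 0.13/(0.0549×0.79×12.4) = 0.2417 K/W
1/R_core = 1/R_stud + 1/R_cav → R_core = 9.313×10^-4 K/W
R_outer = 0.017/(1.77×12.4) = 7.746×10^-4 K/W
R_total = 0.006909 K/W
Q = ΔT/R_total = 31/0.006909

Q ≈ 4490 W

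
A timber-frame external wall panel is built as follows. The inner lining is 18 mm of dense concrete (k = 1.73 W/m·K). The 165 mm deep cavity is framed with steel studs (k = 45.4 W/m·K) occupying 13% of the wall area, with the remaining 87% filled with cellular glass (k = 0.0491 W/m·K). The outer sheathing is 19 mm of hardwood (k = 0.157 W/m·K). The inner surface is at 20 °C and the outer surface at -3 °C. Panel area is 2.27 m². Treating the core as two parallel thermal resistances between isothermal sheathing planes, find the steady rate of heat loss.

Sheathing layers in series; stud and cavity paths in parallel between them.
R_inner = 0.018/(1.73×2.27) = 0.004584 K/W
R_stud  = 0.165/(45.4×0.13×2.27) = 0.01232 K/W
R_cav   = 0.165/(0.0491×0.87×2.27) = 1.702 K/W
1/R_core = 1/R_stud + 1/R_cav → R_core = 0.01223 K/W
R_outer = 0.019/(0.157×2.27) = 0.05331 K/W
R_total = 0.07012 K/W
Q = ΔT/R_total = 23/0.07012

Q ≈ 328 W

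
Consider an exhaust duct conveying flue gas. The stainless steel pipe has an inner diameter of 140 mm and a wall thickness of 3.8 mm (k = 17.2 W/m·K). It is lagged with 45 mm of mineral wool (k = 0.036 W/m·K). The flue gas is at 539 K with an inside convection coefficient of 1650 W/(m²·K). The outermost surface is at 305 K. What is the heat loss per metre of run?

Per-layer cylindrical resistances, series-summed:
R_inner film = 1/(h_i·2πr₁L) = 1/(1650×2π×0.07×1) = 0.001378 K/W
R_stainless steel pipe wall = ln(73.8/70)/(2π×17.2×1) = 4.892×10^-4 K/W
R_mineral wool = ln(118.8/73.8)/(2π×0.036×1) = 2.105 K/W
R_total = 2.107 K/W
Q = ΔT/R_total = 234/2.107

q′ ≈ 111 W/m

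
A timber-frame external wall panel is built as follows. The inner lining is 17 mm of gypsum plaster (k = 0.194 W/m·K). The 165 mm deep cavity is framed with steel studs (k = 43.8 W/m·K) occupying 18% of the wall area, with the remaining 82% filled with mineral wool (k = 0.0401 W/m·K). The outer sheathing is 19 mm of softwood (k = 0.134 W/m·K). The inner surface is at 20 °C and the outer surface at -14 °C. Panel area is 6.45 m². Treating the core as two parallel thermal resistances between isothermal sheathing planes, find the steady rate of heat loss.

Sheathing layers in series; stud and cavity paths in parallel between them.
R_inner = 0.017/(0.194×6.45) = 0.01359 K/W
R_stud  = 0.165/(43.8×0.18×6.45) = 0.003245 K/W
R_cav   = 0.165/(0.0401×0.82×6.45) = 0.778 K/W
1/R_core = 1/R_stud + 1/R_cav → R_core = 0.003231 K/W
R_outer = 0.019/(0.134×6.45) = 0.02198 K/W
R_total = 0.0388 K/W
Q = ΔT/R_total = 34/0.0388

Q ≈ 876 W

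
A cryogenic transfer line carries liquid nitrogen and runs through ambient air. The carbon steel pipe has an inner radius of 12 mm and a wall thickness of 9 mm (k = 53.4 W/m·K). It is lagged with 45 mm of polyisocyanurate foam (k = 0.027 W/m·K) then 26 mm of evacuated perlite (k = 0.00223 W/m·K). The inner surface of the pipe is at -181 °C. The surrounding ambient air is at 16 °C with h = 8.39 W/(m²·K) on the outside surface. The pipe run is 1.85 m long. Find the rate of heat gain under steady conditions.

Q ≈ 11.9 W

Radial resistances (cylindrical: R_cond = ln(r_o/r_i)/(2πkL), R_conv = 1/(h·2πrL)):
R_carbon steel pipe wall = ln(21/12)/(2π×53.4×1.85) = 9.016×10^-4 K/W
R_polyisocyanurate foam = ln(66/21)/(2π×0.027×1.85) = 3.649 K/W
R_evacuated perlite = ln(92/66)/(2π×0.00223×1.85) = 12.81 K/W
R_outer film = 1/(h_o·2πr_oL) = 1/(8.39×2π×0.092×1.85) = 0.1115 K/W
R_total = 16.57 K/W
Q = ΔT/R_total = 197/16.57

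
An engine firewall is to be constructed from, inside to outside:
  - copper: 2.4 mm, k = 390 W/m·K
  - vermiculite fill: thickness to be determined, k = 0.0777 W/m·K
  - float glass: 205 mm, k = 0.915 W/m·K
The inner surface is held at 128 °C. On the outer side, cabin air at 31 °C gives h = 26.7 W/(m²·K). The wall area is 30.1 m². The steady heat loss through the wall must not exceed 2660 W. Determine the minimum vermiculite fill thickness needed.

L ≈ 65 mm

Thermal resistances in series:
R_copper = L/(kA) = 0.0024/(390×30.1) = 2.044×10^-7 K/W
R_float glass = L/(kA) = 0.205/(0.915×30.1) = 0.007443 K/W
R_outer film = 1/(h_o·A) = 1/(26.7×30.1) = 0.001244 K/W
Sum of the known resistances R_other = 0.008688 K/W
Required total resistance R_tot = ΔT/Q_allow = 97/2660 = 0.03647 K/W
R_vermiculite fill = R_tot − R_other = 0.02778 K/W
L = R·k·A = 0.02778×0.0777×30.1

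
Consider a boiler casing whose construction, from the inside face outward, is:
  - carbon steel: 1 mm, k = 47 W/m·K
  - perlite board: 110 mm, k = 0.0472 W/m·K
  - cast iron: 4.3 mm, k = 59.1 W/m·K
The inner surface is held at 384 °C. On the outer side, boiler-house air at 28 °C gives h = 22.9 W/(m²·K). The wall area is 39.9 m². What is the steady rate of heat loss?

Treating each layer as a thermal resistance in series:
R_carbon steel = L/(kA) = 0.001/(47×39.9) = 5.332×10^-7 K/W
R_perlite board = L/(kA) = 0.11/(0.0472×39.9) = 0.05841 K/W
R_cast iron = L/(kA) = 0.0043/(59.1×39.9) = 1.824×10^-6 K/W
R_outer film = 1/(h_o·A) = 1/(22.9×39.9) = 0.001094 K/W
R_total = 0.05951 K/W
Q = ΔT / R_total = 356 / 0.05951

Q ≈ 5980 W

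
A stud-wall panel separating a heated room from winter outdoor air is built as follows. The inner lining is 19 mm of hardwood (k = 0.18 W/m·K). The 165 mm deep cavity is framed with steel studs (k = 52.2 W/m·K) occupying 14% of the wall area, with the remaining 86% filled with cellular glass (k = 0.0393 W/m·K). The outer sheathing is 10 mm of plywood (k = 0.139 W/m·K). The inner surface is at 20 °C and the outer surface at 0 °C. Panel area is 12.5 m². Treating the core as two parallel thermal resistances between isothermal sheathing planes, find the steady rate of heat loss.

Sheathing layers in series; stud and cavity paths in parallel between them.
R_inner = 0.019/(0.18×12.5) = 0.008444 K/W
R_stud  = 0.165/(52.2×0.14×12.5) = 0.001806 K/W
R_cav   = 0.165/(0.0393×0.86×12.5) = 0.3906 K/W
1/R_core = 1/R_stud + 1/R_cav → R_core = 0.001798 K/W
R_outer = 0.01/(0.139×12.5) = 0.005755 K/W
R_total = 0.016 K/W
Q = ΔT/R_total = 20/0.016

Q ≈ 1250 W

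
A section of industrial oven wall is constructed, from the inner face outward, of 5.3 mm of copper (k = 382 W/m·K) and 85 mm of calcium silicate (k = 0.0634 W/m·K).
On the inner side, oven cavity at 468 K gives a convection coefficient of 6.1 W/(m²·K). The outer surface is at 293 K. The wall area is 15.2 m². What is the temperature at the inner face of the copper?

Treating each layer as a thermal resistance in series:
R_inner film = 1/(h_i·A) = 1/(6.1×15.2) = 0.01079 K/W
R_copper = L/(kA) = 0.0053/(382×15.2) = 9.128×10^-7 K/W
R_calcium silicate = L/(kA) = 0.085/(0.0634×15.2) = 0.0882 K/W
R_total = 0.09899 K/W;  Q = ΔT/R_total = 175/0.09899 = 1768 W
T_interface = T_inner − Q·ΣR(inner→interface) = 468 − 1770×0.01079

T ≈ 449 K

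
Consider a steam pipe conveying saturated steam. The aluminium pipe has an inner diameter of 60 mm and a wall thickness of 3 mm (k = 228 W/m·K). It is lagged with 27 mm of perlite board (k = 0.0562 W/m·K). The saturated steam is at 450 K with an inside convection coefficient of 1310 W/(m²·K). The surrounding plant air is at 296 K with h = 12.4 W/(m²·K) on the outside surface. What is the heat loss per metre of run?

Treating each annulus and film as a series resistance:
R_inner film = 1/(h_i·2πr₁L) = 1/(1310×2π×0.03×1) = 0.00405 K/W
R_aluminium pipe wall = ln(33/30)/(2π×228×1) = 6.653×10^-5 K/W
R_perlite board = ln(60/33)/(2π×0.0562×1) = 1.693 K/W
R_outer film = 1/(h_o·2πr_oL) = 1/(12.4×2π×0.06×1) = 0.2139 K/W
R_total = 1.911 K/W
Q = ΔT/R_total = 154/1.911

q′ ≈ 80.6 W/m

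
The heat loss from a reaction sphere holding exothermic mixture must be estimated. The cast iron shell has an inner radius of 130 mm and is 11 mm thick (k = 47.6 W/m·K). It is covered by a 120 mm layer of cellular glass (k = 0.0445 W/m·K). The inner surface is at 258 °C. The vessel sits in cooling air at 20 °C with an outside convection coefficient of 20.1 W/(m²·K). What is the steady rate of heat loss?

Q ≈ 40.4 W

Radial (spherical) resistances in series:
R_cast iron shell = (1/0.13 − 1/0.141)/(4π×47.6) = 0.001003 K/W
R_cellular glass = (1/0.141 − 1/0.261)/(4π×0.0445) = 5.831 K/W
R_outer film = 1/(h·4πr_o²) = 1/(20.1×4π×0.261²) = 0.05812 K/W
R_total = 5.89 K/W
Q = ΔT/R_total = 238/5.89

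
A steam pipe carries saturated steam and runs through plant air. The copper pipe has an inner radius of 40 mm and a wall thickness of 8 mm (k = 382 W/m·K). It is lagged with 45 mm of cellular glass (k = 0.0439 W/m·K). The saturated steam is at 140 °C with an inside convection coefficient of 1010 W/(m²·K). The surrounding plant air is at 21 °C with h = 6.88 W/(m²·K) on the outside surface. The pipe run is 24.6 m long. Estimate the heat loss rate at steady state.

Q ≈ 1100 W

Radial resistances (cylindrical: R_cond = ln(r_o/r_i)/(2πkL), R_conv = 1/(h·2πrL)):
R_inner film = 1/(h_i·2πr₁L) = 1/(1010×2π×0.04×24.6) = 1.601×10^-4 K/W
R_copper pipe wall = ln(48/40)/(2π×382×24.6) = 3.088×10^-6 K/W
R_cellular glass = ln(93/48)/(2π×0.0439×24.6) = 0.09747 K/W
R_outer film = 1/(h_o·2πr_oL) = 1/(6.88×2π×0.093×24.6) = 0.01011 K/W
R_total = 0.1077 K/W
Q = ΔT/R_total = 119/0.1077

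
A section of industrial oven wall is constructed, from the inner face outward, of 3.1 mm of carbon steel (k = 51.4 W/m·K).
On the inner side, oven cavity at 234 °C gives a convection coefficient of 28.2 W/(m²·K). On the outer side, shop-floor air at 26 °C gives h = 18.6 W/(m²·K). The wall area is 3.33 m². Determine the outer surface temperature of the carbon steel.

Model the wall as resistances in series:
R_inner film = 1/(h_i·A) = 1/(28.2×3.33) = 0.01065 K/W
R_carbon steel = L/(kA) = 0.0031/(51.4×3.33) = 1.811×10^-5 K/W
R_outer film = 1/(h_o·A) = 1/(18.6×3.33) = 0.01615 K/W
R_total = 0.02681 K/W;  Q = ΔT/R_total = 208/0.02681 = 7758 W
T_interface = T_inner − Q·ΣR(inner→interface) = 234 − 7760×0.01067

T ≈ 151 °C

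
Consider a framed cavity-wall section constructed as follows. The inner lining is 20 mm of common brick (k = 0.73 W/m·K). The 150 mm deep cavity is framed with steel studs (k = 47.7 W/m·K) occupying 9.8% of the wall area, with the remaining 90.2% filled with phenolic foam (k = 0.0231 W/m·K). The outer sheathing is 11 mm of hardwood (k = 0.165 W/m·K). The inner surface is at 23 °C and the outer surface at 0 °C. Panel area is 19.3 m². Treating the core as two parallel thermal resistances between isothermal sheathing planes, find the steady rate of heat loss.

Sheathing layers in series; stud and cavity paths in parallel between them.
R_inner = 0.02/(0.73×19.3) = 0.00142 K/W
R_stud  = 0.15/(47.7×0.098×19.3) = 0.001663 K/W
R_cav   = 0.15/(0.0231×0.902×19.3) = 0.373 K/W
1/R_core = 1/R_stud + 1/R_cav → R_core = 0.001655 K/W
R_outer = 0.011/(0.165×19.3) = 0.003454 K/W
R_total = 0.006529 K/W
Q = ΔT/R_total = 23/0.006529

Q ≈ 3520 W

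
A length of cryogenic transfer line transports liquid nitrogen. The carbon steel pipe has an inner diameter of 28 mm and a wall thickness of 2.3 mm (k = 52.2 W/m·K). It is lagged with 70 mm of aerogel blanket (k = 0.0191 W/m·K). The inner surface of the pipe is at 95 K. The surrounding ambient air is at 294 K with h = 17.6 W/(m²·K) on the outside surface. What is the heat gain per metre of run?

q′ ≈ 14.2 W/m

Cylindrical conduction, so R = ln(r₂/r₁)/(2πkL) per layer, in series:
R_carbon steel pipe wall = ln(16.3/14)/(2π×52.2×1) = 4.638×10^-4 K/W
R_aerogel blanket = ln(86.3/16.3)/(2π×0.0191×1) = 13.89 K/W
R_outer film = 1/(h_o·2πr_oL) = 1/(17.6×2π×0.0863×1) = 0.1048 K/W
R_total = 13.99 K/W
Q = ΔT/R_total = 199/13.99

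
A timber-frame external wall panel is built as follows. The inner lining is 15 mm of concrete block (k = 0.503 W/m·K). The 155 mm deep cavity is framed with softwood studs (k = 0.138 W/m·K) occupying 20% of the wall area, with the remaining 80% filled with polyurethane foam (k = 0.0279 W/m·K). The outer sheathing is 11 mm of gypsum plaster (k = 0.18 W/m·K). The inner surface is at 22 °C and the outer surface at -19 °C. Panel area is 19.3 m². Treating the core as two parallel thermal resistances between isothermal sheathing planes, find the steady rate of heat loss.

Sheathing layers in series; stud and cavity paths in parallel between them.
R_inner = 0.015/(0.503×19.3) = 0.001545 K/W
R_stud  = 0.155/(0.138×0.2×19.3) = 0.291 K/W
R_cav   = 0.155/(0.0279×0.8×19.3) = 0.3598 K/W
1/R_core = 1/R_stud + 1/R_cav → R_core = 0.1609 K/W
R_outer = 0.011/(0.18×19.3) = 0.003166 K/W
R_total = 0.1656 K/W
Q = ΔT/R_total = 41/0.1656

Q ≈ 248 W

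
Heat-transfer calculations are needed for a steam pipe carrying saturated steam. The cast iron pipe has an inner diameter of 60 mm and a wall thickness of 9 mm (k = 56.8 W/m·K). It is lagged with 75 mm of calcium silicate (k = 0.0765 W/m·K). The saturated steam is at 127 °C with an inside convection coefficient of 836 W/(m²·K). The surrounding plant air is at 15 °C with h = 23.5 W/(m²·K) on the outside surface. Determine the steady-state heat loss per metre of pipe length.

q′ ≈ 48.7 W/m

Per-layer cylindrical resistances, series-summed:
R_inner film = 1/(h_i·2πr₁L) = 1/(836×2π×0.03×1) = 0.006346 K/W
R_cast iron pipe wall = ln(39/30)/(2π×56.8×1) = 7.352×10^-4 K/W
R_calcium silicate = ln(114/39)/(2π×0.0765×1) = 2.232 K/W
R_outer film = 1/(h_o·2πr_oL) = 1/(23.5×2π×0.114×1) = 0.05941 K/W
R_total = 2.298 K/W
Q = ΔT/R_total = 112/2.298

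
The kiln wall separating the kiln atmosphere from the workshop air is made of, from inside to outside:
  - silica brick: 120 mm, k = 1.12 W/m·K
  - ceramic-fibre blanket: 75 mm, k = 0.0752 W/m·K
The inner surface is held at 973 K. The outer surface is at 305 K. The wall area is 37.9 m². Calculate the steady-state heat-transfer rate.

Series thermal resistances:
R_silica brick = L/(kA) = 0.12/(1.12×37.9) = 0.002827 K/W
R_ceramic-fibre blanket = L/(kA) = 0.075/(0.0752×37.9) = 0.02632 K/W
R_total = 0.02914 K/W
Q = ΔT / R_total = 668 / 0.02914

Q ≈ 22900 W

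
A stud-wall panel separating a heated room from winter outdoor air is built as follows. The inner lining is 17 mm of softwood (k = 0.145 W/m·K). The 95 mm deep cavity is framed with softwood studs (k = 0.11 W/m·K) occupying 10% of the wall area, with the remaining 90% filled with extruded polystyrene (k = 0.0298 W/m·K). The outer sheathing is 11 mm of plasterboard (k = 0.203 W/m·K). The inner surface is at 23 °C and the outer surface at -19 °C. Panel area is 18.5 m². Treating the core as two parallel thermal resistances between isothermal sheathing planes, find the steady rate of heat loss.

Q ≈ 290 W

Sheathing layers in series; stud and cavity paths in parallel between them.
R_inner = 0.017/(0.145×18.5) = 0.006337 K/W
R_stud  = 0.095/(0.11×0.1×18.5) = 0.4668 K/W
R_cav   = 0.095/(0.0298×0.9×18.5) = 0.1915 K/W
1/R_core = 1/R_stud + 1/R_cav → R_core = 0.1358 K/W
R_outer = 0.011/(0.203×18.5) = 0.002929 K/W
R_total = 0.145 K/W
Q = ΔT/R_total = 42/0.145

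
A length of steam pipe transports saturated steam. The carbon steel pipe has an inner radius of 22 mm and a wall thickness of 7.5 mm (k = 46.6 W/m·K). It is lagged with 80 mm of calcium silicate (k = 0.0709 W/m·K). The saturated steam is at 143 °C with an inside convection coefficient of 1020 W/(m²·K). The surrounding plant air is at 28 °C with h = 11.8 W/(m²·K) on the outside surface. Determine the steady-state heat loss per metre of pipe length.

q′ ≈ 37.4 W/m

Cylindrical conduction, so R = ln(r₂/r₁)/(2πkL) per layer, in series:
R_inner film = 1/(h_i·2πr₁L) = 1/(1020×2π×0.022×1) = 0.007092 K/W
R_carbon steel pipe wall = ln(29.5/22)/(2π×46.6×1) = 0.001002 K/W
R_calcium silicate = ln(109.5/29.5)/(2π×0.0709×1) = 2.944 K/W
R_outer film = 1/(h_o·2πr_oL) = 1/(11.8×2π×0.1095×1) = 0.1232 K/W
R_total = 3.075 K/W
Q = ΔT/R_total = 115/3.075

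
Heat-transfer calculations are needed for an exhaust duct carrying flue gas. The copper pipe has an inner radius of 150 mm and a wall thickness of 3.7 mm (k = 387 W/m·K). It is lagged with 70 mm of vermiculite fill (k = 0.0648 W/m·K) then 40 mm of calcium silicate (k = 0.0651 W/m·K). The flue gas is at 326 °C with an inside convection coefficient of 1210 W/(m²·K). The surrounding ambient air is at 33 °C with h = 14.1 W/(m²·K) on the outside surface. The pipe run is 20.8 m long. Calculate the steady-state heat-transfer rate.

Q ≈ 4460 W

Radial resistances (cylindrical: R_cond = ln(r_o/r_i)/(2πkL), R_conv = 1/(h·2πrL)):
R_inner film = 1/(h_i·2πr₁L) = 1/(1210×2π×0.15×20.8) = 4.216×10^-5 K/W
R_copper pipe wall = ln(153.7/150)/(2π×387×20.8) = 4.818×10^-7 K/W
R_vermiculite fill = ln(223.7/153.7)/(2π×0.0648×20.8) = 0.04432 K/W
R_calcium silicate = ln(263.7/223.7)/(2π×0.0651×20.8) = 0.01934 K/W
R_outer film = 1/(h_o·2πr_oL) = 1/(14.1×2π×0.2637×20.8) = 0.002058 K/W
R_total = 0.06575 K/W
Q = ΔT/R_total = 293/0.06575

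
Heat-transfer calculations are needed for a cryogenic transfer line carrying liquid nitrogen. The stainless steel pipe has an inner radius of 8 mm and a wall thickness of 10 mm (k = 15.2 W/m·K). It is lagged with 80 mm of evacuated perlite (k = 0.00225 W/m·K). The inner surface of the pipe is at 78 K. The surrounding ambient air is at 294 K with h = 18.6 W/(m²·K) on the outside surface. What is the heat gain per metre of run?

q′ ≈ 1.8 W/m

Radial resistances (cylindrical: R_cond = ln(r_o/r_i)/(2πkL), R_conv = 1/(h·2πrL)):
R_stainless steel pipe wall = ln(18/8)/(2π×15.2×1) = 0.008491 K/W
R_evacuated perlite = ln(98/18)/(2π×0.00225×1) = 119.9 K/W
R_outer film = 1/(h_o·2πr_oL) = 1/(18.6×2π×0.098×1) = 0.08731 K/W
R_total = 120 K/W
Q = ΔT/R_total = 216/120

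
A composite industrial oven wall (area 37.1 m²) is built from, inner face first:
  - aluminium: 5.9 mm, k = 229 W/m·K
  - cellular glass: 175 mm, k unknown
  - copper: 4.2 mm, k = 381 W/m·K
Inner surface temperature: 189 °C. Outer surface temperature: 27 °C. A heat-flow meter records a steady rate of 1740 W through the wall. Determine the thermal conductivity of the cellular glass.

k ≈ 0.0507 W/(m·K)

Thermal resistances in series:
R_aluminium = L/(kA) = 0.0059/(229×37.1) = 6.945×10^-7 K/W
R_copper = L/(kA) = 0.0042/(381×37.1) = 2.971×10^-7 K/W
Sum of known resistances R_other = 9.916×10^-7 K/W
Total R = ΔT/Q = 162/1740 = 0.0931 K/W
R_cellular glass = R_total − R_other = 0.0931 K/W
k = L/(R·A) = 0.175/(0.0931×37.1)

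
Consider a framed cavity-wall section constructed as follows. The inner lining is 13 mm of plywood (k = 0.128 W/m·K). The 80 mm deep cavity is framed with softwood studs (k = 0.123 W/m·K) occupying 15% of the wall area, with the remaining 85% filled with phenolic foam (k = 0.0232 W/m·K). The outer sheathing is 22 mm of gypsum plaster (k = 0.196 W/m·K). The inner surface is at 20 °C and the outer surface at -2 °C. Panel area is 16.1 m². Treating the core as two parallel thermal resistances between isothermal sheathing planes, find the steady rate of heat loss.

Q ≈ 153 W

Sheathing layers in series; stud and cavity paths in parallel between them.
R_inner = 0.013/(0.128×16.1) = 0.006308 K/W
R_stud  = 0.08/(0.123×0.15×16.1) = 0.2693 K/W
R_cav   = 0.08/(0.0232×0.85×16.1) = 0.252 K/W
1/R_core = 1/R_stud + 1/R_cav → R_core = 0.1302 K/W
R_outer = 0.022/(0.196×16.1) = 0.006972 K/W
R_total = 0.1435 K/W
Q = ΔT/R_total = 22/0.1435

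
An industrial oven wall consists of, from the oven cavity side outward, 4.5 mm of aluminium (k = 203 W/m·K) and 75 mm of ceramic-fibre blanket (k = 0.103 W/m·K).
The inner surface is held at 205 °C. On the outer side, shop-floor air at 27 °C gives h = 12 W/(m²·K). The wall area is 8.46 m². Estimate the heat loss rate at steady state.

Series thermal resistances:
R_aluminium = L/(kA) = 0.0045/(203×8.46) = 2.62×10^-6 K/W
R_ceramic-fibre blanket = L/(kA) = 0.075/(0.103×8.46) = 0.08607 K/W
R_outer film = 1/(h_o·A) = 1/(12×8.46) = 0.00985 K/W
R_total = 0.09592 K/W
Q = ΔT / R_total = 178 / 0.09592

Q ≈ 1860 W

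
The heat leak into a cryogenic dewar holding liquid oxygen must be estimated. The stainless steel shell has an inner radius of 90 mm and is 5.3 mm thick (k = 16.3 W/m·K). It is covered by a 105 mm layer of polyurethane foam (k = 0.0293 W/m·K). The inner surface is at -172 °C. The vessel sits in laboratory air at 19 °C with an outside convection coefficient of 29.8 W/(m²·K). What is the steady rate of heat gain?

Q ≈ 12.7 W

Radial (spherical) resistances in series:
R_stainless steel shell = (1/0.09 − 1/0.0953)/(4π×16.3) = 0.003017 K/W
R_polyurethane foam = (1/0.0953 − 1/0.2003)/(4π×0.0293) = 14.94 K/W
R_outer film = 1/(h·4πr_o²) = 1/(29.8×4π×0.2003²) = 0.06656 K/W
R_total = 15.01 K/W
Q = ΔT/R_total = 191/15.01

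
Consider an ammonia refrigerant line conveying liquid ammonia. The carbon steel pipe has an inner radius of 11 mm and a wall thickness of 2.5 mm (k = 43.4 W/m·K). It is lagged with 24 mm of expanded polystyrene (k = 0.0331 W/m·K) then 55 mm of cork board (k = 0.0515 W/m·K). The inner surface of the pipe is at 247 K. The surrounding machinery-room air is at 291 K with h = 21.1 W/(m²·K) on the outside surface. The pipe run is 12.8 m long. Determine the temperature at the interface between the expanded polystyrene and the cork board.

T ≈ 275 K

For a radial system each layer contributes R = ln(r_out/r_in)/(2πkL); films add R = 1/(hA).
R_carbon steel pipe wall = ln(13.5/11)/(2π×43.4×12.8) = 5.867×10^-5 K/W
R_expanded polystyrene = ln(37.5/13.5)/(2π×0.0331×12.8) = 0.3838 K/W
R_cork board = ln(92.5/37.5)/(2π×0.0515×12.8) = 0.218 K/W
R_outer film = 1/(h_o·2πr_oL) = 1/(21.1×2π×0.0925×12.8) = 0.006371 K/W
R_total = 0.6082 K/W
Q = ΔT/R_total = 44/0.6082
Q = 72.3 W
T_interface = T_inner + Q·ΣR(inner→interface) = 247 + 72.3×0.3838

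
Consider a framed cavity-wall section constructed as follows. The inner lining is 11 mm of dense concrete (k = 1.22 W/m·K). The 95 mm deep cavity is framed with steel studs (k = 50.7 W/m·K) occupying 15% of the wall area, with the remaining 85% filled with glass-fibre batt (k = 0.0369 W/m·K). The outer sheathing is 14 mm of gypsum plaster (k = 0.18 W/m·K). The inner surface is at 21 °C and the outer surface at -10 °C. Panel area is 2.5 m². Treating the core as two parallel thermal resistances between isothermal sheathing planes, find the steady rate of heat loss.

Q ≈ 781 W

Sheathing layers in series; stud and cavity paths in parallel between them.
R_inner = 0.011/(1.22×2.5) = 0.003607 K/W
R_stud  = 0.095/(50.7×0.15×2.5) = 0.004997 K/W
R_cav   = 0.095/(0.0369×0.85×2.5) = 1.212 K/W
1/R_core = 1/R_stud + 1/R_cav → R_core = 0.004976 K/W
R_outer = 0.014/(0.18×2.5) = 0.03111 K/W
R_total = 0.03969 K/W
Q = ΔT/R_total = 31/0.03969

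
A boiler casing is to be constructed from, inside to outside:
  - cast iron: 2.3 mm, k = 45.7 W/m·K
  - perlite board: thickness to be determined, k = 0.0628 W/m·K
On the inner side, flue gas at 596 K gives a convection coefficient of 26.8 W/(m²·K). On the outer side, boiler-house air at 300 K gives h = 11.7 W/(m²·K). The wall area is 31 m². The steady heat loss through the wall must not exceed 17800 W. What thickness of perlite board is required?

Treating each layer as a thermal resistance in series:
R_inner film = 1/(h_i·A) = 1/(26.8×31) = 0.001204 K/W
R_cast iron = L/(kA) = 0.0023/(45.7×31) = 1.623×10^-6 K/W
R_outer film = 1/(h_o·A) = 1/(11.7×31) = 0.002757 K/W
Sum of the known resistances R_other = 0.003962 K/W
Required total resistance R_tot = ΔT/Q_allow = 296/17800 = 0.01663 K/W
R_perlite board = R_tot − R_other = 0.01267 K/W
L = R·k·A = 0.01267×0.0628×31

L ≈ 24.7 mm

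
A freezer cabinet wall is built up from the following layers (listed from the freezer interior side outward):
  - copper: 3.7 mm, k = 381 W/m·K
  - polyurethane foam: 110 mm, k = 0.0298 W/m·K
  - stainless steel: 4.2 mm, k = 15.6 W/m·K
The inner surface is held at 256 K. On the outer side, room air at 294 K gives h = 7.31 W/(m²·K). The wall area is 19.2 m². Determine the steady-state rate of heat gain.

Q ≈ 191 W

Treating each layer as a thermal resistance in series:
R_copper = L/(kA) = 0.0037/(381×19.2) = 5.058×10^-7 K/W
R_polyurethane foam = L/(kA) = 0.11/(0.0298×19.2) = 0.1923 K/W
R_stainless steel = L/(kA) = 0.0042/(15.6×19.2) = 1.402×10^-5 K/W
R_outer film = 1/(h_o·A) = 1/(7.31×19.2) = 0.007125 K/W
R_total = 0.1994 K/W
Q = ΔT / R_total = 38 / 0.1994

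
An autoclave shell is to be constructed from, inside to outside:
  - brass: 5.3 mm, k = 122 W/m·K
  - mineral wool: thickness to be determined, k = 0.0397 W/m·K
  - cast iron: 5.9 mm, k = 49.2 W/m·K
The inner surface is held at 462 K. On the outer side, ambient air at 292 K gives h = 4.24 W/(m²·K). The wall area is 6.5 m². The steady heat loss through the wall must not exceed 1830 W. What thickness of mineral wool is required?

Using the resistance-network approach (series):
R_brass = L/(kA) = 0.0053/(122×6.5) = 6.683×10^-6 K/W
R_cast iron = L/(kA) = 0.0059/(49.2×6.5) = 1.845×10^-5 K/W
R_outer film = 1/(h_o·A) = 1/(4.24×6.5) = 0.03628 K/W
Sum of the known resistances R_other = 0.03631 K/W
Required total resistance R_tot = ΔT/Q_allow = 170/1830 = 0.0929 K/W
R_mineral wool = R_tot − R_other = 0.05659 K/W
L = R·k·A = 0.05659×0.0397×6.5

L ≈ 14.6 mm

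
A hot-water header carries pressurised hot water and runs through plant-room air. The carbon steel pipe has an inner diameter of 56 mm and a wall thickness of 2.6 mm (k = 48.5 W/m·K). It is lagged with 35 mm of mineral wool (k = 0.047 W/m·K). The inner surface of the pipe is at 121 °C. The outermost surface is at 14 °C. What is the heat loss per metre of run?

Treating each annulus and film as a series resistance:
R_carbon steel pipe wall = ln(30.6/28)/(2π×48.5×1) = 2.914×10^-4 K/W
R_mineral wool = ln(65.6/30.6)/(2π×0.047×1) = 2.582 K/W
R_total = 2.583 K/W
Q = ΔT/R_total = 107/2.583

q′ ≈ 41.4 W/m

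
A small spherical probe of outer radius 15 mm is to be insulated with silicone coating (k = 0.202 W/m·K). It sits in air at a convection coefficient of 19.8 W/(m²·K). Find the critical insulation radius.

For a sphere r_cr = 2k/h = 2×0.202/19.8
r_cr = 20.4 mm; since the bare radius (15 mm) is below r_cr, adding a thin layer of insulation will *increase* heat loss.

r_cr ≈ 20.4 mm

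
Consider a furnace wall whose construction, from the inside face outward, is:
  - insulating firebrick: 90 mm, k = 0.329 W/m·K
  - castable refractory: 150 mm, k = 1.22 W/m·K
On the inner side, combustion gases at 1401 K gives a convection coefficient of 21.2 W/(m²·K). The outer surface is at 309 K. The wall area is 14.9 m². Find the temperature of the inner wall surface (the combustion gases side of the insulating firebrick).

T ≈ 1280 K

Thermal resistances in series:
R_inner film = 1/(h_i·A) = 1/(21.2×14.9) = 0.003166 K/W
R_insulating firebrick = L/(kA) = 0.09/(0.329×14.9) = 0.01836 K/W
R_castable refractory = L/(kA) = 0.15/(1.22×14.9) = 0.008252 K/W
R_total = 0.02978 K/W;  Q = ΔT/R_total = 1092/0.02978 = 36670 W
T_interface = T_inner − Q·ΣR(inner→interface) = 1401 − 36700×0.003166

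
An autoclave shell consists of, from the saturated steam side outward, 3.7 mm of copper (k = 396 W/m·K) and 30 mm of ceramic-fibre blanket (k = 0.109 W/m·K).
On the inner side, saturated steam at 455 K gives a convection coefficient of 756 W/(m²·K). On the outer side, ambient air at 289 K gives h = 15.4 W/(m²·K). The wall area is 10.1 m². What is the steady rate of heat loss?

Q ≈ 4910 W

Series thermal resistances:
R_inner film = 1/(h_i·A) = 1/(756×10.1) = 1.31×10^-4 K/W
R_copper = L/(kA) = 0.0037/(396×10.1) = 9.251×10^-7 K/W
R_ceramic-fibre blanket = L/(kA) = 0.03/(0.109×10.1) = 0.02725 K/W
R_outer film = 1/(h_o·A) = 1/(15.4×10.1) = 0.006429 K/W
R_total = 0.03381 K/W
Q = ΔT / R_total = 166 / 0.03381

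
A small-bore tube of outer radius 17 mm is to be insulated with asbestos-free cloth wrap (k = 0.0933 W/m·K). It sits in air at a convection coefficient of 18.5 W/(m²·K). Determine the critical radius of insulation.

r_cr ≈ 5.04 mm

For a cylinder r_cr = k/h = 0.0933/18.5
r_cr = 5.04 mm; since the bare radius (17 mm) is above r_cr, any added insulation will reduce heat loss.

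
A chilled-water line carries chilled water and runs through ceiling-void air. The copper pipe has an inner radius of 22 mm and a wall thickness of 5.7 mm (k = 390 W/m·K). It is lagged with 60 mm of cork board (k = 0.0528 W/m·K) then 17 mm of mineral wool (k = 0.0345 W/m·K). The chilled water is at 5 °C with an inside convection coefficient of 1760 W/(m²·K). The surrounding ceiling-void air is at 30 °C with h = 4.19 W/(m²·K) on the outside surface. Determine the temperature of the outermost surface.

Treating each annulus and film as a series resistance:
R_inner film = 1/(h_i·2πr₁L) = 1/(1760×2π×0.022×1) = 0.00411 K/W
R_copper pipe wall = ln(27.7/22)/(2π×390×1) = 9.402×10^-5 K/W
R_cork board = ln(87.7/27.7)/(2π×0.0528×1) = 3.474 K/W
R_mineral wool = ln(104.7/87.7)/(2π×0.0345×1) = 0.8174 K/W
R_outer film = 1/(h_o·2πr_oL) = 1/(4.19×2π×0.1047×1) = 0.3628 K/W
R_total = 4.658 K/W
Q = ΔT/R_total = 25/4.658
Q = 5.37 W/m
T_interface = T_inner + Q·ΣR(inner→interface) = 5 + 5.37×4.296

T ≈ 28.1 °C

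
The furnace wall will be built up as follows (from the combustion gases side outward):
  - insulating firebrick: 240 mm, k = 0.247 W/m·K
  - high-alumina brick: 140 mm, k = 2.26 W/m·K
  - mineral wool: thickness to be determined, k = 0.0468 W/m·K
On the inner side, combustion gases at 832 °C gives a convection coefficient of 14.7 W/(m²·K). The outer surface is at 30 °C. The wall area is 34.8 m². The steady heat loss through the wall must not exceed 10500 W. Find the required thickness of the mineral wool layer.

L ≈ 72.8 mm

Using the resistance-network approach (series):
R_inner film = 1/(h_i·A) = 1/(14.7×34.8) = 0.001955 K/W
R_insulating firebrick = L/(kA) = 0.24/(0.247×34.8) = 0.02792 K/W
R_high-alumina brick = L/(kA) = 0.14/(2.26×34.8) = 0.00178 K/W
Sum of the known resistances R_other = 0.03166 K/W
Required total resistance R_tot = ΔT/Q_allow = 802/10500 = 0.07638 K/W
R_mineral wool = R_tot − R_other = 0.04472 K/W
L = R·k·A = 0.04472×0.0468×34.8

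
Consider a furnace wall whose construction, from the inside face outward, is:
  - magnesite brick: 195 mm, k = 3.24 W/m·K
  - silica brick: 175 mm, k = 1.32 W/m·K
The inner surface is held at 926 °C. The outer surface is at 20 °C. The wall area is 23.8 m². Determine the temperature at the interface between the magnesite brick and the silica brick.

T ≈ 643 °C

Series thermal resistances:
R_magnesite brick = L/(kA) = 0.195/(3.24×23.8) = 0.002529 K/W
R_silica brick = L/(kA) = 0.175/(1.32×23.8) = 0.00557 K/W
R_total = 0.008099 K/W;  Q = ΔT/R_total = 906/0.008099 = 111900 W
T_interface = T_inner − Q·ΣR(inner→interface) = 926 − 112000×0.002529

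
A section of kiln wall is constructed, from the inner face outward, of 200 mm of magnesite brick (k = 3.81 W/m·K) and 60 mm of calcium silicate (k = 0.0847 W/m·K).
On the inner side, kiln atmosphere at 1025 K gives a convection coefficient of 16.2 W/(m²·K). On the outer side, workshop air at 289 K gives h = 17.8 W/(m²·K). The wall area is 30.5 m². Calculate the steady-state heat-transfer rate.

Using the resistance-network approach (series):
R_inner film = 1/(h_i·A) = 1/(16.2×30.5) = 0.002024 K/W
R_magnesite brick = L/(kA) = 0.2/(3.81×30.5) = 0.001721 K/W
R_calcium silicate = L/(kA) = 0.06/(0.0847×30.5) = 0.02323 K/W
R_outer film = 1/(h_o·A) = 1/(17.8×30.5) = 0.001842 K/W
R_total = 0.02881 K/W
Q = ΔT / R_total = 736 / 0.02881

Q ≈ 25500 W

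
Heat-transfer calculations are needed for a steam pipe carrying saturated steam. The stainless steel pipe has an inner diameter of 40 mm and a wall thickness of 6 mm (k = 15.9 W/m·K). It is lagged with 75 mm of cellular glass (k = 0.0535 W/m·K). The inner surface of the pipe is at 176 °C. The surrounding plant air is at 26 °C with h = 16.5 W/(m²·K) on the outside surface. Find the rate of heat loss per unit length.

q′ ≈ 36.3 W/m

Radial resistances (cylindrical: R_cond = ln(r_o/r_i)/(2πkL), R_conv = 1/(h·2πrL)):
R_stainless steel pipe wall = ln(26/20)/(2π×15.9×1) = 0.002626 K/W
R_cellular glass = ln(101/26)/(2π×0.0535×1) = 4.037 K/W
R_outer film = 1/(h_o·2πr_oL) = 1/(16.5×2π×0.101×1) = 0.0955 K/W
R_total = 4.135 K/W
Q = ΔT/R_total = 150/4.135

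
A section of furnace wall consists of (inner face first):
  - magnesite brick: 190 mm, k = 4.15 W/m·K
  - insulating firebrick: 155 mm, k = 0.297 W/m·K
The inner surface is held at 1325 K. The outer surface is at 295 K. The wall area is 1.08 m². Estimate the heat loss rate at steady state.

Series thermal resistances:
R_magnesite brick = L/(kA) = 0.19/(4.15×1.08) = 0.04239 K/W
R_insulating firebrick = L/(kA) = 0.155/(0.297×1.08) = 0.4832 K/W
R_total = 0.5256 K/W
Q = ΔT / R_total = 1030 / 0.5256

Q ≈ 1960 W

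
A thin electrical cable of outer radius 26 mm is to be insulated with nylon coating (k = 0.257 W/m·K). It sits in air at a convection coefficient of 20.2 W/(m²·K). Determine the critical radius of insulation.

r_cr ≈ 12.7 mm

For a cylinder r_cr = k/h = 0.257/20.2
r_cr = 12.7 mm; since the bare radius (26 mm) is above r_cr, any added insulation will reduce heat loss.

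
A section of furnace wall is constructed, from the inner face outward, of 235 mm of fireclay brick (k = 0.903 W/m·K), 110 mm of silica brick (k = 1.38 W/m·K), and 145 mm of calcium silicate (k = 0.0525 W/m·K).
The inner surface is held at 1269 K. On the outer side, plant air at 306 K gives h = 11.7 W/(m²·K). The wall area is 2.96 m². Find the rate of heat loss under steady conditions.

Q ≈ 894 W

Model the wall as resistances in series:
R_fireclay brick = L/(kA) = 0.235/(0.903×2.96) = 0.08792 K/W
R_silica brick = L/(kA) = 0.11/(1.38×2.96) = 0.02693 K/W
R_calcium silicate = L/(kA) = 0.145/(0.0525×2.96) = 0.9331 K/W
R_outer film = 1/(h_o·A) = 1/(11.7×2.96) = 0.02888 K/W
R_total = 1.077 K/W
Q = ΔT / R_total = 963 / 1.077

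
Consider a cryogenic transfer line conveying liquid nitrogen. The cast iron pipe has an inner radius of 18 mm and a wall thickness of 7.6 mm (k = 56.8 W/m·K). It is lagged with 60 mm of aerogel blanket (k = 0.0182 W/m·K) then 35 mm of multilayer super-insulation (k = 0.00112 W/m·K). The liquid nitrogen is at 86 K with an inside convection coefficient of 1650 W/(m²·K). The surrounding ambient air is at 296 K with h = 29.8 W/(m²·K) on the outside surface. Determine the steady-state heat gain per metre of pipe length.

q′ ≈ 3.54 W/m

Treating each annulus and film as a series resistance:
R_inner film = 1/(h_i·2πr₁L) = 1/(1650×2π×0.018×1) = 0.005359 K/W
R_cast iron pipe wall = ln(25.6/18)/(2π×56.8×1) = 9.869×10^-4 K/W
R_aerogel blanket = ln(85.6/25.6)/(2π×0.0182×1) = 10.56 K/W
R_multilayer super-insulation = ln(120.6/85.6)/(2π×0.00112×1) = 48.71 K/W
R_outer film = 1/(h_o·2πr_oL) = 1/(29.8×2π×0.1206×1) = 0.04428 K/W
R_total = 59.32 K/W
Q = ΔT/R_total = 210/59.32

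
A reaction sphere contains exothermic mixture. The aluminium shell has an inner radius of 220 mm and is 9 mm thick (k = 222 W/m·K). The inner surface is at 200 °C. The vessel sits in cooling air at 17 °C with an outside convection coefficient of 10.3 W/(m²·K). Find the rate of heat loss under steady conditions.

Radial (spherical) resistances in series:
R_aluminium shell = (1/0.22 − 1/0.229)/(4π×222) = 6.404×10^-5 K/W
R_outer film = 1/(h·4πr_o²) = 1/(10.3×4π×0.229²) = 0.1473 K/W
R_total = 0.1474 K/W
Q = ΔT/R_total = 183/0.1474

Q ≈ 1240 W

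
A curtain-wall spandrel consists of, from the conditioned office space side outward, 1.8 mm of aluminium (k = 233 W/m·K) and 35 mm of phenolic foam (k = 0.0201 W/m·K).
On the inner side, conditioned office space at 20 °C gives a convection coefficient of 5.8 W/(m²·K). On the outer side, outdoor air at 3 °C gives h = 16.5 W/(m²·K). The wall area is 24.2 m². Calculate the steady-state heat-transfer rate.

Q ≈ 208 W

Model the wall as resistances in series:
R_inner film = 1/(h_i·A) = 1/(5.8×24.2) = 0.007125 K/W
R_aluminium = L/(kA) = 0.0018/(233×24.2) = 3.192×10^-7 K/W
R_phenolic foam = L/(kA) = 0.035/(0.0201×24.2) = 0.07195 K/W
R_outer film = 1/(h_o·A) = 1/(16.5×24.2) = 0.002504 K/W
R_total = 0.08158 K/W
Q = ΔT / R_total = 17 / 0.08158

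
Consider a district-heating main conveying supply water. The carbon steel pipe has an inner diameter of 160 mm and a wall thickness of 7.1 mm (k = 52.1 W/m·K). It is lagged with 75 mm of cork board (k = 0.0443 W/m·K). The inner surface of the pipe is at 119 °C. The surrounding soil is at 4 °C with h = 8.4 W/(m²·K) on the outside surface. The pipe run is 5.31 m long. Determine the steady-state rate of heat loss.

Q ≈ 260 W

Cylindrical conduction, so R = ln(r₂/r₁)/(2πkL) per layer, in series:
R_carbon steel pipe wall = ln(87.1/80)/(2π×52.1×5.31) = 4.892×10^-5 K/W
R_cork board = ln(162.1/87.1)/(2π×0.0443×5.31) = 0.4203 K/W
R_outer film = 1/(h_o·2πr_oL) = 1/(8.4×2π×0.1621×5.31) = 0.02201 K/W
R_total = 0.4423 K/W
Q = ΔT/R_total = 115/0.4423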